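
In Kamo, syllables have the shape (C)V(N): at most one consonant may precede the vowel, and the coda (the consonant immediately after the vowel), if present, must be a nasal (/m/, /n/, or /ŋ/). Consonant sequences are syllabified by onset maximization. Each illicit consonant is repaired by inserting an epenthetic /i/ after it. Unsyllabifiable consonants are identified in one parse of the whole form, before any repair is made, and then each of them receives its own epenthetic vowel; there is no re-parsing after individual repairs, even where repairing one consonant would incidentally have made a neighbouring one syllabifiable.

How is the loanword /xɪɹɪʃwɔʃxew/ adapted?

xɪɹɪʃiwɔʃixewi

The consonants /ʃ/, /ʃ/, /w/ cannot be parsed into a legal (C)V(N) syllable (only a nasal (/m/, /n/, or /ŋ/) is licensed in coda position; onsets are limited to one consonant).
Epenthesis after each stranded consonant: /ʃ/ → /ʃi/, /ʃ/ → /ʃi/, /w/ → /wi/.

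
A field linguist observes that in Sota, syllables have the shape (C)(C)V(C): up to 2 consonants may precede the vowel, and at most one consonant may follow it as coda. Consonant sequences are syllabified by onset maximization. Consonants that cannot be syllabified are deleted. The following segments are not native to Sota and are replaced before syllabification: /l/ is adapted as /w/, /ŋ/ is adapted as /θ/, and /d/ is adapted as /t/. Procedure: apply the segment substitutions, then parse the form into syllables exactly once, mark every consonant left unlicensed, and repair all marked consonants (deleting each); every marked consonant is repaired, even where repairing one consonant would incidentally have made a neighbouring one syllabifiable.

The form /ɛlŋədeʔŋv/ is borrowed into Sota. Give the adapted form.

ɛwθəteʔ

Substitution: /l/ → /w/, /ŋ/ → /θ/, /d/ → /t/, giving /ɛwθəteʔθv/.
Syllabifying with onset maximization leaves /θ/, /v/ stranded (at most one coda consonant is licensed; onsets may contain at most 2 consonants).
Deletion applies to /θ/, /v/.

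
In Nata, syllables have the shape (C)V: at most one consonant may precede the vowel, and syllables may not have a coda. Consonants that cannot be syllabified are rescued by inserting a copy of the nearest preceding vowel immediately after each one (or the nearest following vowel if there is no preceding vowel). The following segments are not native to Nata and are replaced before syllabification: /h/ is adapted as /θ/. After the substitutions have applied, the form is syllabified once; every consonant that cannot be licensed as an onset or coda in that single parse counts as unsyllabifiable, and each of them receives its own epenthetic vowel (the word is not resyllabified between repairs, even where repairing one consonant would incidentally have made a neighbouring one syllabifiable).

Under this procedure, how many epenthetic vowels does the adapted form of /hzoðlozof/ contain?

After substitution the input is /θzoðlozof/.
The unsyllabifiable consonants are /θ/, /ð/, /f/; each receives one epenthetic vowel.

3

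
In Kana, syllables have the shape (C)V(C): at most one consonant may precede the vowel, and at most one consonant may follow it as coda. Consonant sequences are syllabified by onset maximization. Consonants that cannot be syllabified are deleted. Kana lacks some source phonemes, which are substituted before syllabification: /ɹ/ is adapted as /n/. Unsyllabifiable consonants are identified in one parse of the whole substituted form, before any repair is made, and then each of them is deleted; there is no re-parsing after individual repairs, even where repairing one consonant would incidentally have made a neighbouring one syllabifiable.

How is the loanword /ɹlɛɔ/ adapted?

lɛɔ

Substitution: /ɹ/ → /n/, giving /nlɛɔ/.
The consonants /n/ cannot be parsed into a legal (C)V(C) syllable (at most one coda consonant is licensed; onsets are limited to one consonant).
Deleting the stranded consonants removes /n/.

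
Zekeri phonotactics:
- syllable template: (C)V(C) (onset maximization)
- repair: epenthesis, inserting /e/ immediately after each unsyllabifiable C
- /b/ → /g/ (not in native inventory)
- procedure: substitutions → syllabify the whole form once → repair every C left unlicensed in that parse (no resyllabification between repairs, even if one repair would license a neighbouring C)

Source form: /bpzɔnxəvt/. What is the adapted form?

gepezɔnxəvte

Substitution: /b/ → /g/, giving /gpzɔnxəvt/.
Under (C)V(C), the unsyllabifiable consonants are /g/, /p/, /t/ (at most one coda consonant is licensed; onsets are limited to one consonant).
Inserting the epenthetic vowel yields /g/ → /ge/, /p/ → /pe/, /t/ → /te/.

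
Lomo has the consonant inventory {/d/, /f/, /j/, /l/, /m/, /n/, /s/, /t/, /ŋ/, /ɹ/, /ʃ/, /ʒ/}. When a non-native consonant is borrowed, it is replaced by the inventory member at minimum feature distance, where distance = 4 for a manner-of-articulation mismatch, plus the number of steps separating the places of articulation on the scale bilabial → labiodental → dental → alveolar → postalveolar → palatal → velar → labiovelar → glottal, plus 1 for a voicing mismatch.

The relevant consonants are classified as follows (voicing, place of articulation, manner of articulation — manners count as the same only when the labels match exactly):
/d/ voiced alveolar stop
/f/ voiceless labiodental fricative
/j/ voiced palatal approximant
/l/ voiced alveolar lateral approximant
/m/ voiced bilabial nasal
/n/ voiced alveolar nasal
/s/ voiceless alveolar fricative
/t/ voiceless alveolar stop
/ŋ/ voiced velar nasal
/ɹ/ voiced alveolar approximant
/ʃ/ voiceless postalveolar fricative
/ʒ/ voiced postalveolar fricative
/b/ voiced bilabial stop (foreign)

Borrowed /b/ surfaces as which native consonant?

/d/ is closest: same manner (stop), place distance 3 (bilabial→alveolar), same voicing; total 3. Next closest is /m/ at distance 4.

d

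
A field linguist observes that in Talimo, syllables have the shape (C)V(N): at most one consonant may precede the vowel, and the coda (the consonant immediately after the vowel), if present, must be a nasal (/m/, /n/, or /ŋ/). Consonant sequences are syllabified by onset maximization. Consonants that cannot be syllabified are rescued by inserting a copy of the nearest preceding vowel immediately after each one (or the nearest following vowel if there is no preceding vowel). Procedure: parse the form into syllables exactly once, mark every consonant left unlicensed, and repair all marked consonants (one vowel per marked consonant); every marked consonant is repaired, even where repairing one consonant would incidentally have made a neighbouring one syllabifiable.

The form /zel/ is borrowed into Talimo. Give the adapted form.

Syllabifying with onset maximization leaves /l/ stranded (only a nasal (/m/, /n/, or /ŋ/) is licensed in coda position; onsets are limited to one consonant).
Epenthesis after each stranded consonant: /l/ → /le/.

zele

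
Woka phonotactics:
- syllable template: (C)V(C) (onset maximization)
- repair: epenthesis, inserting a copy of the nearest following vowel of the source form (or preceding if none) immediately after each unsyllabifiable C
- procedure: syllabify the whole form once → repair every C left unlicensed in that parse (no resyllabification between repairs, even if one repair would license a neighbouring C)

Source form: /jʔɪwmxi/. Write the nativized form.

The consonants /j/, /m/ cannot be parsed into a legal (C)V(C) syllable (at most one coda consonant is licensed; onsets are limited to one consonant).
Each unlicensed consonant becomes the onset of a new syllable: /j/ → /jɪ/, /m/ → /mi/.

jɪʔɪwmixi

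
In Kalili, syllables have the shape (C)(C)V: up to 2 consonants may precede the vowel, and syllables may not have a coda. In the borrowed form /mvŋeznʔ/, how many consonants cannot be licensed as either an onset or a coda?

Syllabifying with onset maximization leaves /m/, /z/, /n/, /ʔ/ stranded (no codas are permitted; onsets may contain at most 2 consonants).

4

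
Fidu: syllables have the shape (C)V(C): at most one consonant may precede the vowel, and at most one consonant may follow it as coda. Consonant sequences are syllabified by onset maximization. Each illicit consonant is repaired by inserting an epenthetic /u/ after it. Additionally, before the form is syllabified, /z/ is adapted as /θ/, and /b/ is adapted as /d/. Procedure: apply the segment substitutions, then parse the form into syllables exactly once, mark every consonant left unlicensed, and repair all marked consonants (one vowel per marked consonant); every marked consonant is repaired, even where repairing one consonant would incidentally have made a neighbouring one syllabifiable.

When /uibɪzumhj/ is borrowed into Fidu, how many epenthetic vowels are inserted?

2

After substitution the input is /uidɪθumhj/.
The unsyllabifiable consonants are /h/, /j/; each receives one epenthetic vowel.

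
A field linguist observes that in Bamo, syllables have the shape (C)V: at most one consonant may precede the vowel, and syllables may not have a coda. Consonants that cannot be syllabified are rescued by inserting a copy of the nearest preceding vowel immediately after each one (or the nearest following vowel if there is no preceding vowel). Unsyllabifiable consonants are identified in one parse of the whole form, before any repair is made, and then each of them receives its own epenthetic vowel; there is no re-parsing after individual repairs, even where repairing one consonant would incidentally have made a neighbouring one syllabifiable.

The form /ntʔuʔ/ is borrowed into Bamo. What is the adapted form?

The consonants /n/, /t/, /ʔ/ cannot be parsed into a legal (C)V syllable (no codas are permitted; onsets are limited to one consonant).
Inserting the epenthetic vowel yields /n/ → /nu/, /t/ → /tu/, /ʔ/ → /ʔu/.

nutuʔuʔu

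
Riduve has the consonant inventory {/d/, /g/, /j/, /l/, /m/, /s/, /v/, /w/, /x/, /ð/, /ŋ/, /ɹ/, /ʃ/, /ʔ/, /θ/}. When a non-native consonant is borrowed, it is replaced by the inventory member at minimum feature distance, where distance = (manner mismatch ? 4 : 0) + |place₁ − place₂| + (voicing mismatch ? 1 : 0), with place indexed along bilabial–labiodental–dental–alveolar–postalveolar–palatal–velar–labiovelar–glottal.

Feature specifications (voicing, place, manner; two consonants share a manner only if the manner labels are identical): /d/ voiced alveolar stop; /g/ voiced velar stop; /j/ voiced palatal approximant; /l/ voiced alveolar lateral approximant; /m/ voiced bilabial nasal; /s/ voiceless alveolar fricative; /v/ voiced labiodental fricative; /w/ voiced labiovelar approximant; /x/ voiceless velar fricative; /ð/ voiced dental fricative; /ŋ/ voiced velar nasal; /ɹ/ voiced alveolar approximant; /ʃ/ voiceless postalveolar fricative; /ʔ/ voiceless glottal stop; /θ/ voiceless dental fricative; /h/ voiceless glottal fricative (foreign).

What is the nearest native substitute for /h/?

x

/x/ is closest: same manner (fricative), place distance 2 (glottal→velar), same voicing; total 2. Next closest is /ʃ/ at distance 4.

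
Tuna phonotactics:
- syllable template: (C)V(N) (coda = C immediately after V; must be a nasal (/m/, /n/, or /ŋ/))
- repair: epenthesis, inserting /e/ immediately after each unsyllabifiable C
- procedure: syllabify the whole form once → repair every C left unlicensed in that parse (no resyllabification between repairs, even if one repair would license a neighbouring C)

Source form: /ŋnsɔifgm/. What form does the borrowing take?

ŋenesɔifegeme

The consonants /ŋ/, /n/, /f/, /g/, /m/ cannot be parsed into a legal (C)V(N) syllable (only a nasal (/m/, /n/, or /ŋ/) is licensed in coda position; onsets are limited to one consonant).
Inserting the epenthetic vowel yields /ŋ/ → /ŋe/, /n/ → /ne/, /f/ → /fe/, /g/ → /ge/, /m/ → /me/.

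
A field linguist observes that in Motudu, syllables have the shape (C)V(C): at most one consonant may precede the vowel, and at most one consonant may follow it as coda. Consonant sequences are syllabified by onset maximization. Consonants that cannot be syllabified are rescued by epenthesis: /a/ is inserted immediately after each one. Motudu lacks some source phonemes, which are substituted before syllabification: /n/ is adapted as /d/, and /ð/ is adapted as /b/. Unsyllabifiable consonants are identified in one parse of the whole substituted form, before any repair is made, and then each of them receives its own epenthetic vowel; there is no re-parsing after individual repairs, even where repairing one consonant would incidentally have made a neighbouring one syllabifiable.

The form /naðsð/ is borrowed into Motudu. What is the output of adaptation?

dabsaba

Substitution: /n/ → /d/, /ð/ → /b/, giving /dabsb/.
Under (C)V(C), the unsyllabifiable consonants are /s/, /b/ (at most one coda consonant is licensed; onsets are limited to one consonant).
Each unlicensed consonant becomes the onset of a new syllable: /s/ → /sa/, /b/ → /ba/.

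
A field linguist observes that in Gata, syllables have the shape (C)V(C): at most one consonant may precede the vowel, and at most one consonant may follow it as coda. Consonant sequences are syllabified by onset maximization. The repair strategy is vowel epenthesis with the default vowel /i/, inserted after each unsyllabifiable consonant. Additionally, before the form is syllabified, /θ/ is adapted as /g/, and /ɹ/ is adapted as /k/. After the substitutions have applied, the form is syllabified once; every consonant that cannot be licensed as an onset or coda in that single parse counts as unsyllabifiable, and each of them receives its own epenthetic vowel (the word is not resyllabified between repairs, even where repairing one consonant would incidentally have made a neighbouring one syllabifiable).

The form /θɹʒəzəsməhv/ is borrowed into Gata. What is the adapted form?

gikiʒəzəsməhvi

Substitution: /θ/ → /g/, /ɹ/ → /k/, giving /gkʒəzəsməhv/.
Under (C)V(C), the unsyllabifiable consonants are /g/, /k/, /v/ (at most one coda consonant is licensed; onsets are limited to one consonant).
Epenthesis after each stranded consonant: /g/ → /gi/, /k/ → /ki/, /v/ → /vi/.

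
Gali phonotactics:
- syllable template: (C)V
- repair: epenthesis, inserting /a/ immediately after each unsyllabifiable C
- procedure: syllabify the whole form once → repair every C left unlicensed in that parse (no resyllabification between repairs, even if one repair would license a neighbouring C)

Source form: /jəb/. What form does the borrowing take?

The consonants /b/ cannot be parsed into a legal (C)V syllable (no codas are permitted; onsets are limited to one consonant).
Inserting the epenthetic vowel yields /b/ → /ba/.

jəba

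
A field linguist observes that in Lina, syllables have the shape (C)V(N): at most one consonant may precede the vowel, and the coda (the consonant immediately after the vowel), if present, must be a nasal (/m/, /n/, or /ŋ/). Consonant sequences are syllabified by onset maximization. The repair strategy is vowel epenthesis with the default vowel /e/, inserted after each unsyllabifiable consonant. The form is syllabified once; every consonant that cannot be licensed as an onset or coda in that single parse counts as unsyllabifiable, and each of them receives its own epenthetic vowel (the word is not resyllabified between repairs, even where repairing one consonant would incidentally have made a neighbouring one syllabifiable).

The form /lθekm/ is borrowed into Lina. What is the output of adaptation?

The consonants /l/, /k/, /m/ cannot be parsed into a legal (C)V(N) syllable (only a nasal (/m/, /n/, or /ŋ/) is licensed in coda position; onsets are limited to one consonant).
Inserting the epenthetic vowel yields /l/ → /le/, /k/ → /ke/, /m/ → /me/.

leθekeme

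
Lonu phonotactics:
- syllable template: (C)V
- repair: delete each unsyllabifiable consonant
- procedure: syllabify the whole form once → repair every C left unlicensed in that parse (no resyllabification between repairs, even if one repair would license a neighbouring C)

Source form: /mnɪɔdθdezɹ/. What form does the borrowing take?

Syllabifying with onset maximization leaves /m/, /d/, /θ/, /z/, /ɹ/ stranded (no codas are permitted; onsets are limited to one consonant).
Deletion applies to /m/, /d/, /θ/, /z/, /ɹ/.

nɪɔde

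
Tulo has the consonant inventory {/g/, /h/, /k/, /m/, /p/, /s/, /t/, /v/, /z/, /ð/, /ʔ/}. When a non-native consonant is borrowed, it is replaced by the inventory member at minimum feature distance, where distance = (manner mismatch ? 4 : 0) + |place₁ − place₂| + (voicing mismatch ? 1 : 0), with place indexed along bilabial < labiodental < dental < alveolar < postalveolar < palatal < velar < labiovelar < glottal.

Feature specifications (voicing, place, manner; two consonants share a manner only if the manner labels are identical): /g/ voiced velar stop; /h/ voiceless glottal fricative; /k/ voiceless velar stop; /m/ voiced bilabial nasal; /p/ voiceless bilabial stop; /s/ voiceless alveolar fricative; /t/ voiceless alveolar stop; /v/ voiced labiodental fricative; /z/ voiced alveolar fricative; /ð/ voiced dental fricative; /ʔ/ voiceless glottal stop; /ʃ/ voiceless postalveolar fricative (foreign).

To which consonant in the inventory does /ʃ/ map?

s

/s/ is closest: same manner (fricative), place distance 1 (postalveolar→alveolar), same voicing; total 1. Next closest is /z/ at distance 2.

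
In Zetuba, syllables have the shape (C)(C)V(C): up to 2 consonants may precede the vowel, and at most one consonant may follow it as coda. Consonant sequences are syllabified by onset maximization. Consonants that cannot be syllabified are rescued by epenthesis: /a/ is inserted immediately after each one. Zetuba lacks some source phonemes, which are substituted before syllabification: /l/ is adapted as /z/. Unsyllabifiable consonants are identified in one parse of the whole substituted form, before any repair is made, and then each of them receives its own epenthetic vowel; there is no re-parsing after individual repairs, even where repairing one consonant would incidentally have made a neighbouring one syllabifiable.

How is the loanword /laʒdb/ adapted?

Substitution: /l/ → /z/, giving /zaʒdb/.
Syllabifying with onset maximization leaves /d/, /b/ stranded (at most one coda consonant is licensed; onsets may contain at most 2 consonants).
Inserting the epenthetic vowel yields /d/ → /da/, /b/ → /ba/.

zaʒdaba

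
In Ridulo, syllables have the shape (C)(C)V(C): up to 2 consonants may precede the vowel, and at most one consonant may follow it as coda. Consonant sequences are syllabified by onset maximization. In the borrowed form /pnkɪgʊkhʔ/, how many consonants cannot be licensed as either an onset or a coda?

Under (C)(C)V(C), the unsyllabifiable consonants are /p/, /h/, /ʔ/ (at most one coda consonant is licensed; onsets may contain at most 2 consonants).

3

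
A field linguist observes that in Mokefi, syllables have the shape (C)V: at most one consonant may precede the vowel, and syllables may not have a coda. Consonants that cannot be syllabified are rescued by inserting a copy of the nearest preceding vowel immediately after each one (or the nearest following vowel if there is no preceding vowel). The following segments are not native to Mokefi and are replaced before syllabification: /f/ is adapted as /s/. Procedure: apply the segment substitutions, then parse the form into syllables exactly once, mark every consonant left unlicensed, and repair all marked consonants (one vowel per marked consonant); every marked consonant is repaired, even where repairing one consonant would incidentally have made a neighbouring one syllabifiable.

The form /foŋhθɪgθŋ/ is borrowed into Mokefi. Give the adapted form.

soŋohoθɪgɪθɪŋɪ

Substitution: /f/ → /s/, giving /soŋhθɪgθŋ/.
Under (C)V, the unsyllabifiable consonants are /ŋ/, /h/, /g/, /θ/, /ŋ/ (no codas are permitted; onsets are limited to one consonant).
Epenthesis after each stranded consonant: /ŋ/ → /ŋo/, /h/ → /ho/, /g/ → /gɪ/, /θ/ → /θɪ/, /ŋ/ → /ŋɪ/.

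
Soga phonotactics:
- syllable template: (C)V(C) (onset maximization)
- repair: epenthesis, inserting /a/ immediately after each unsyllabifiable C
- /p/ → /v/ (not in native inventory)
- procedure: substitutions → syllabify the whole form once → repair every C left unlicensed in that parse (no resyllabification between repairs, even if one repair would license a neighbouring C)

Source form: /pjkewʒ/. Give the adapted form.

Substitution: /p/ → /v/, giving /vjkewʒ/.
The consonants /v/, /j/, /ʒ/ cannot be parsed into a legal (C)V(C) syllable (at most one coda consonant is licensed; onsets are limited to one consonant).
Inserting the epenthetic vowel yields /v/ → /va/, /j/ → /ja/, /ʒ/ → /ʒa/.

vajakewʒa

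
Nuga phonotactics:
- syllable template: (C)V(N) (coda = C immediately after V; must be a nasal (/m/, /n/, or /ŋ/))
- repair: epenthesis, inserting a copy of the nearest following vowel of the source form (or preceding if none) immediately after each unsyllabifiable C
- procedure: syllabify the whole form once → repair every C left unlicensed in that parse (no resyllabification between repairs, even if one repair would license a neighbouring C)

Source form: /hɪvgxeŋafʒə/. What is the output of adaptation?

hɪvegexeŋafəʒə

Under (C)V(N), the unsyllabifiable consonants are /v/, /g/, /f/ (only a nasal (/m/, /n/, or /ŋ/) is licensed in coda position; onsets are limited to one consonant).
Each unlicensed consonant becomes the onset of a new syllable: /v/ → /ve/, /g/ → /ge/, /f/ → /fə/.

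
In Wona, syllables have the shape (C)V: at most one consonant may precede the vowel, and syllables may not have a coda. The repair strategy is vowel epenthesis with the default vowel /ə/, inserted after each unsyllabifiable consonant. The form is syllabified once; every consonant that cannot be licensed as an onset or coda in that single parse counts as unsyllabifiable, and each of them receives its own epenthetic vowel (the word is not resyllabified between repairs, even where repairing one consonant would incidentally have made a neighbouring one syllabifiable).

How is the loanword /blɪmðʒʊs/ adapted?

bəlɪməðəʒʊsə

The consonants /b/, /m/, /ð/, /s/ cannot be parsed into a legal (C)V syllable (no codas are permitted; onsets are limited to one consonant).
Epenthesis after each stranded consonant: /b/ → /bə/, /m/ → /mə/, /ð/ → /ðə/, /s/ → /sə/.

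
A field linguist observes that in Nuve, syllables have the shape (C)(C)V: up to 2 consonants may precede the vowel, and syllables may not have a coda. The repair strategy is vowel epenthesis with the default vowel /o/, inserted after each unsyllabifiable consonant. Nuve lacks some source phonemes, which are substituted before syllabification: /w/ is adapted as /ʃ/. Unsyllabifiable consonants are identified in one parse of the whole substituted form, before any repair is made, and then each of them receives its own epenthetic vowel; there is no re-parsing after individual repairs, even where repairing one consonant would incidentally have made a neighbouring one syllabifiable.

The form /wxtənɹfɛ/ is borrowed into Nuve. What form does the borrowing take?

Substitution: /w/ → /ʃ/, giving /ʃxtənɹfɛ/.
Under (C)(C)V, the unsyllabifiable consonants are /ʃ/, /n/ (no codas are permitted; onsets may contain at most 2 consonants).
Each unlicensed consonant becomes the onset of a new syllable: /ʃ/ → /ʃo/, /n/ → /no/.

ʃoxtənoɹfɛ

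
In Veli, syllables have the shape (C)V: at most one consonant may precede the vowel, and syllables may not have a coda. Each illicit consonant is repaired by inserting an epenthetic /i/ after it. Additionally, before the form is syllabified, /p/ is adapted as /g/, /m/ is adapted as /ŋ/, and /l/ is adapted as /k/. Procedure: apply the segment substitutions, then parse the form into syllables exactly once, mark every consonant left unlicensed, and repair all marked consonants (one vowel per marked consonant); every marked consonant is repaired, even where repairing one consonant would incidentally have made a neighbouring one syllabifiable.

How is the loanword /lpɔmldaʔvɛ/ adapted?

kigɔŋikidaʔivɛ

Substitution: /l/ → /k/, /p/ → /g/, /m/ → /ŋ/, giving /kgɔŋkdaʔvɛ/.
Under (C)V, the unsyllabifiable consonants are /k/, /ŋ/, /k/, /ʔ/ (no codas are permitted; onsets are limited to one consonant).
Each unlicensed consonant becomes the onset of a new syllable: /k/ → /ki/, /ŋ/ → /ŋi/, /k/ → /ki/, /ʔ/ → /ʔi/.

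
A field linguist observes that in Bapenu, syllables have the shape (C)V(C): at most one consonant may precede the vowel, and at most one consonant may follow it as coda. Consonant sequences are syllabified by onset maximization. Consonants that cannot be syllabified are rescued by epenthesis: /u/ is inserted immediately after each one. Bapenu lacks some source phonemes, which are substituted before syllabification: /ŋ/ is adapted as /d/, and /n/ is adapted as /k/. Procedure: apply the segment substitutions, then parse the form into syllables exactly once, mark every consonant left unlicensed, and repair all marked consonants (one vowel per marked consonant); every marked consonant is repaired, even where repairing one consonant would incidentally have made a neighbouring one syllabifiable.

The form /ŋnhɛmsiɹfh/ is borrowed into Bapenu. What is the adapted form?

dukuhɛmsiɹfuhu

Substitution: /ŋ/ → /d/, /n/ → /k/, giving /dkhɛmsiɹfh/.
The consonants /d/, /k/, /f/, /h/ cannot be parsed into a legal (C)V(C) syllable (at most one coda consonant is licensed; onsets are limited to one consonant).
Inserting the epenthetic vowel yields /d/ → /du/, /k/ → /ku/, /f/ → /fu/, /h/ → /hu/.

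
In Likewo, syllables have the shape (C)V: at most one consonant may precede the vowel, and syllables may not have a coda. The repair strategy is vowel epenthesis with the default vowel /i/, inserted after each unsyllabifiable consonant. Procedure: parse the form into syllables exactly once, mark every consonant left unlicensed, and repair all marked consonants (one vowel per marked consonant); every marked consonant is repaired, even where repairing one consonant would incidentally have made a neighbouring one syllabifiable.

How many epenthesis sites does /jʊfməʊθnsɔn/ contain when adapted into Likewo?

4

The unsyllabifiable consonants are /f/, /θ/, /n/, /n/; each receives one epenthetic vowel.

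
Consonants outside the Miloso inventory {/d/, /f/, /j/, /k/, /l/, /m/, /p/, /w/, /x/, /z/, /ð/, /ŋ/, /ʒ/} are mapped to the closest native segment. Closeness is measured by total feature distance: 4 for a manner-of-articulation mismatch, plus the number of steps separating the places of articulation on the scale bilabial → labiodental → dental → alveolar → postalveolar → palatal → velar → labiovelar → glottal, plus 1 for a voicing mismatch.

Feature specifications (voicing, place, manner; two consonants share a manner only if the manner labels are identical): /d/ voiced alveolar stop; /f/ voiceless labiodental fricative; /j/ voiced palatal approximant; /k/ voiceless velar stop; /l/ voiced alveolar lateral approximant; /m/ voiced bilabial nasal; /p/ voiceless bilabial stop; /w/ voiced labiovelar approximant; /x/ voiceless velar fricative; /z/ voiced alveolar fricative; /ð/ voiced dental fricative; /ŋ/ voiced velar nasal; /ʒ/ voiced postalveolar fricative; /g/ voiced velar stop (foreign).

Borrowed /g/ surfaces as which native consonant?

k

/k/ is closest: same manner (stop), place distance 0 (velar→velar), voicing differs (+1); total 1. Next closest is /d/ at distance 3.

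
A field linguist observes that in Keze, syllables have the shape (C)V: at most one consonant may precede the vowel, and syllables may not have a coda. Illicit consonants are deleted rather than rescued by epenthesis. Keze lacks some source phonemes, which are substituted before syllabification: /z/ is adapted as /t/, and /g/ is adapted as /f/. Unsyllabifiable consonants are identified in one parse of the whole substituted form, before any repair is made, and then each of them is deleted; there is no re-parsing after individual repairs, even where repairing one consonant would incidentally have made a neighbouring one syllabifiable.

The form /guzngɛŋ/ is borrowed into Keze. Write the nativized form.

Substitution: /g/ → /f/, /z/ → /t/, giving /futnfɛŋ/.
Under (C)V, the unsyllabifiable consonants are /t/, /n/, /ŋ/ (no codas are permitted; onsets are limited to one consonant).
Deletion applies to /t/, /n/, /ŋ/.

fufɛ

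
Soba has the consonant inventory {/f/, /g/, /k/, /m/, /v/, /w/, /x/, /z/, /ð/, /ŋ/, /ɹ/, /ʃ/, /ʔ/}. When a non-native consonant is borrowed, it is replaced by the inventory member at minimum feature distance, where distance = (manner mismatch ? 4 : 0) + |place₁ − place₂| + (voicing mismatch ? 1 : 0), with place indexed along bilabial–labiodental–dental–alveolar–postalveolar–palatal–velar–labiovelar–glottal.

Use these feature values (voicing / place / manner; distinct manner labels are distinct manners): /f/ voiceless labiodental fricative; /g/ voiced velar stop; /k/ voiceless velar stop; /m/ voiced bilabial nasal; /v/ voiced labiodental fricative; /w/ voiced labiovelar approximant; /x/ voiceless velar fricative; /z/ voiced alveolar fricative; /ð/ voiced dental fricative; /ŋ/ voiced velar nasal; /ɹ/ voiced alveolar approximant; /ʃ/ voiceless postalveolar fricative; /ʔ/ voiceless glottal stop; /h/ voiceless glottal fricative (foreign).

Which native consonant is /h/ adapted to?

/x/ is closest: same manner (fricative), place distance 2 (glottal→velar), same voicing; total 2. Next closest is /ʃ/ at distance 4.

x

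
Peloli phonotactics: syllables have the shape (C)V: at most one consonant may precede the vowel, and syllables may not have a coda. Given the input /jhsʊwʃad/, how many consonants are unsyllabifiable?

4

Syllabifying with onset maximization leaves /j/, /h/, /w/, /d/ stranded (no codas are permitted; onsets are limited to one consonant).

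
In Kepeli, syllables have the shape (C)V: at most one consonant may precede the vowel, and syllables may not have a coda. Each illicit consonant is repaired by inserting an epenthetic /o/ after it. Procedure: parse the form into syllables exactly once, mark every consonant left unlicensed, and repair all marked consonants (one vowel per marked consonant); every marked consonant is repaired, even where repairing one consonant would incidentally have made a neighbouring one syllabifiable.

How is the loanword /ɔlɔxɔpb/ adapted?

Syllabifying with onset maximization leaves /p/, /b/ stranded (no codas are permitted; onsets are limited to one consonant).
Inserting the epenthetic vowel yields /p/ → /po/, /b/ → /bo/.

ɔlɔxɔpobo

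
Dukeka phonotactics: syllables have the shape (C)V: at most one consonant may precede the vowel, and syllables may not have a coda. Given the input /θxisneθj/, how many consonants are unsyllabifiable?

Under (C)V, the unsyllabifiable consonants are /θ/, /s/, /θ/, /j/ (no codas are permitted; onsets are limited to one consonant).

4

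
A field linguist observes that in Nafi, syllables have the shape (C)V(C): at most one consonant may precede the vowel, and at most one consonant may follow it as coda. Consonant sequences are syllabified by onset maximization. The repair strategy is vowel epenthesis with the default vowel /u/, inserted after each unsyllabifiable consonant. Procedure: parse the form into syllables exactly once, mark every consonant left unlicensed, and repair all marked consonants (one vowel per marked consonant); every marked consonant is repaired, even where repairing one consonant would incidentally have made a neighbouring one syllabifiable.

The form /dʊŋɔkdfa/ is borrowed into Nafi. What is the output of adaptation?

dʊŋɔkdufa

Syllabifying with onset maximization leaves /d/ stranded (at most one coda consonant is licensed; onsets are limited to one consonant).
Inserting the epenthetic vowel yields /d/ → /du/.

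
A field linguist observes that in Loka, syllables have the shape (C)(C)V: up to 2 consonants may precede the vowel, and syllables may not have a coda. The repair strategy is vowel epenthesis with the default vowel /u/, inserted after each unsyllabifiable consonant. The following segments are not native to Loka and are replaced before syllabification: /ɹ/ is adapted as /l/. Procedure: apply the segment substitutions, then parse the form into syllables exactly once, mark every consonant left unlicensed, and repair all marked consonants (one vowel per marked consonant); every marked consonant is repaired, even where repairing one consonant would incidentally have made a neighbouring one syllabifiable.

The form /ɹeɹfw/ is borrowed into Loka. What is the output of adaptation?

lelufuwu

Substitution: /ɹ/ → /l/, giving /lelfw/.
Under (C)(C)V, the unsyllabifiable consonants are /l/, /f/, /w/ (no codas are permitted; onsets may contain at most 2 consonants).
Epenthesis after each stranded consonant: /l/ → /lu/, /f/ → /fu/, /w/ → /wu/.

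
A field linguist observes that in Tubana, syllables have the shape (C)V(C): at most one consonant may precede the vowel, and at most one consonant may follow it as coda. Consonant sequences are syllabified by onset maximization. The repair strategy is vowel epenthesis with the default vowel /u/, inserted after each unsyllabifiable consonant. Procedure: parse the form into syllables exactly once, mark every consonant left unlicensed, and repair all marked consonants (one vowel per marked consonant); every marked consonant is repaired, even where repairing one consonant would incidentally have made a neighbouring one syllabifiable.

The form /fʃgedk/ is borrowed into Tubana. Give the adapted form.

fuʃugedku

The consonants /f/, /ʃ/, /k/ cannot be parsed into a legal (C)V(C) syllable (at most one coda consonant is licensed; onsets are limited to one consonant).
Each unlicensed consonant becomes the onset of a new syllable: /f/ → /fu/, /ʃ/ → /ʃu/, /k/ → /ku/.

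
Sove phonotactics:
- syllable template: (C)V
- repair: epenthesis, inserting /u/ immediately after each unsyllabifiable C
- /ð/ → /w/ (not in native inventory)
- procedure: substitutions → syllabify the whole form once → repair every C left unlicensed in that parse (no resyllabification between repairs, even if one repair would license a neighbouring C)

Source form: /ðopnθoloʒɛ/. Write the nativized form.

wopunuθoloʒɛ

Substitution: /ð/ → /w/, giving /wopnθoloʒɛ/.
Under (C)V, the unsyllabifiable consonants are /p/, /n/ (no codas are permitted; onsets are limited to one consonant).
Epenthesis after each stranded consonant: /p/ → /pu/, /n/ → /nu/.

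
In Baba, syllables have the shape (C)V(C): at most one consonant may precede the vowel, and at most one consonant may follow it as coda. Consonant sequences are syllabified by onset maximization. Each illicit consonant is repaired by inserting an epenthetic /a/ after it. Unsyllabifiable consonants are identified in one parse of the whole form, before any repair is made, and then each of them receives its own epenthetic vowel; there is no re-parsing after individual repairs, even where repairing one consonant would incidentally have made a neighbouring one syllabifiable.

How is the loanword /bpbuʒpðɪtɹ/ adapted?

bapabuʒpaðɪtɹa

Under (C)V(C), the unsyllabifiable consonants are /b/, /p/, /p/, /ɹ/ (at most one coda consonant is licensed; onsets are limited to one consonant).
Each unlicensed consonant becomes the onset of a new syllable: /b/ → /ba/, /p/ → /pa/, /p/ → /pa/, /ɹ/ → /ɹa/.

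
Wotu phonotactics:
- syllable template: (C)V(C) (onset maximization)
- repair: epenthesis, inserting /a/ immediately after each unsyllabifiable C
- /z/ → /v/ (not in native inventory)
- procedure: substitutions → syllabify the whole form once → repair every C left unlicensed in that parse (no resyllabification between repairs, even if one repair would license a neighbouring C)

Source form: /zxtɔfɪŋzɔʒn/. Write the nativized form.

Substitution: /z/ → /v/, giving /vxtɔfɪŋvɔʒn/.
The consonants /v/, /x/, /n/ cannot be parsed into a legal (C)V(C) syllable (at most one coda consonant is licensed; onsets are limited to one consonant).
Each unlicensed consonant becomes the onset of a new syllable: /v/ → /va/, /x/ → /xa/, /n/ → /na/.

vaxatɔfɪŋvɔʒna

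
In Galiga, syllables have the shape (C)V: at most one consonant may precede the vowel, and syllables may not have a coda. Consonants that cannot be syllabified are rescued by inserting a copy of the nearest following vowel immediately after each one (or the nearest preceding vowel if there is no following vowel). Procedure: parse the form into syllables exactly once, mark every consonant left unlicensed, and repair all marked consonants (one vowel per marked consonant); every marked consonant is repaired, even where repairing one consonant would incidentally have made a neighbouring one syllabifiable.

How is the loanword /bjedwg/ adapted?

bejedewege

Syllabifying with onset maximization leaves /b/, /d/, /w/, /g/ stranded (no codas are permitted; onsets are limited to one consonant).
Epenthesis after each stranded consonant: /b/ → /be/, /d/ → /de/, /w/ → /we/, /g/ → /ge/.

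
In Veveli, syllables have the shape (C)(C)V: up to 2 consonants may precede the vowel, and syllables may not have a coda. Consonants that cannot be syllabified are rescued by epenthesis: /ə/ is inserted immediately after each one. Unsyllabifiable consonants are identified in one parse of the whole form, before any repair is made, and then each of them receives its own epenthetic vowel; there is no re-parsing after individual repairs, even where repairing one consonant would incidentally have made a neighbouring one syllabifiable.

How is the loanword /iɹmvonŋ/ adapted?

Syllabifying with onset maximization leaves /ɹ/, /n/, /ŋ/ stranded (no codas are permitted; onsets may contain at most 2 consonants).
Epenthesis after each stranded consonant: /ɹ/ → /ɹə/, /n/ → /nə/, /ŋ/ → /ŋə/.

iɹəmvonəŋə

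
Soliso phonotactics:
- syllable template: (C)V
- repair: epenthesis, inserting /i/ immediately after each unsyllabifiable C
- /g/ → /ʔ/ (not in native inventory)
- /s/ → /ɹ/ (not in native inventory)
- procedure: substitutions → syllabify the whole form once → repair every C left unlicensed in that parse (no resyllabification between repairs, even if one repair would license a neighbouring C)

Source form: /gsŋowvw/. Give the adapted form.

ʔiɹiŋowiviwi

Substitution: /g/ → /ʔ/, /s/ → /ɹ/, giving /ʔɹŋowvw/.
Under (C)V, the unsyllabifiable consonants are /ʔ/, /ɹ/, /w/, /v/, /w/ (no codas are permitted; onsets are limited to one consonant).
Epenthesis after each stranded consonant: /ʔ/ → /ʔi/, /ɹ/ → /ɹi/, /w/ → /wi/, /v/ → /vi/, /w/ → /wi/.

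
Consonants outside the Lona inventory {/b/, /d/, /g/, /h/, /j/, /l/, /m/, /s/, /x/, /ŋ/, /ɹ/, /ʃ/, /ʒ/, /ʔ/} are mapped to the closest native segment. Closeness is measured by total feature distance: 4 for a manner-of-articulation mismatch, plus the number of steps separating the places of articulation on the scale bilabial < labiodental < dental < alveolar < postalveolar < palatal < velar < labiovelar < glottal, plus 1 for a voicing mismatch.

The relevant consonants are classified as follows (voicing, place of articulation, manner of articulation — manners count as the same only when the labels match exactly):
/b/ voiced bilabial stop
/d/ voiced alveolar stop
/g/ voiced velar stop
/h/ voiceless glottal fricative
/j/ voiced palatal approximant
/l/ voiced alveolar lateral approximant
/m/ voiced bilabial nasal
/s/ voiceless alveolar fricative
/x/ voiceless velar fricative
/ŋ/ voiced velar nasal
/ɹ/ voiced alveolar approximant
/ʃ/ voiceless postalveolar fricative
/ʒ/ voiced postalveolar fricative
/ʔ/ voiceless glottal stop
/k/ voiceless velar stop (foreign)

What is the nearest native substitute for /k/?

g

/g/ is closest: same manner (stop), place distance 0 (velar→velar), voicing differs (+1); total 1. Next closest is /ʔ/ at distance 2.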